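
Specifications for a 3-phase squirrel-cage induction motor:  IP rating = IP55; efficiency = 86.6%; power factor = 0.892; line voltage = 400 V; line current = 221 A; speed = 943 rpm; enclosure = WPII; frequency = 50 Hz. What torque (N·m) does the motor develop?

P_in = √3·V·I·cosφ = 1.732 × 400 × 221 × 0.892 = 136573 W
P_out = η·P_in = 0.866 × 136573 = 118272 W
n = 943 rpm
ω = 2π×943/60 = 98.75 rad/s
τ = P_out/ω = 118272/98.75 = 1200 N·m

1200 N·m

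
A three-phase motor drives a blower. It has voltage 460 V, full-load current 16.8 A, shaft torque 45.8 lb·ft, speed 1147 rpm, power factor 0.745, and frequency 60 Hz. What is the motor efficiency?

74.8 %

τ = 45.8 lb·ft × 1.356 = 62.1 N·m
ω = 2π × 1147/60 = 120.1 rad/s; P_out = τω = 62.1 × 120.1 = 7458 W
P_in = √3·V_L·I_L·cosφ = 1.732 × 460 × 16.8 × 0.745 = 9972 W
η = P_out / P_in = 7458 / 9972 = 0.748 = 74.8%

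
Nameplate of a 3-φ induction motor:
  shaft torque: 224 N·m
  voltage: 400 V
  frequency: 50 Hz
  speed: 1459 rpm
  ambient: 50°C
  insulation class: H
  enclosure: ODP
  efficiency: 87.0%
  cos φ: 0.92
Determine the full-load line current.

ω = 2π×1459/60 = 152.8 rad/s; P_out = τω = 224 × 152.8 = 34227 W
P_in = P_out / η = 34227 / 0.870 = 39341 W
I_L = P_in / (√3·V_L·cosφ) = 39341 / (1.732 × 400 × 0.92) = 61.7 A

61.7 A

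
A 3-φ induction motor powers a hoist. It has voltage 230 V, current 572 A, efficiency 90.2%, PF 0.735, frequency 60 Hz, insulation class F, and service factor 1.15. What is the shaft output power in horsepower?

203 HP

P_in = √3·V·I·cosφ = 1.732 × 230 × 572 × 0.735 = 167479 W
P_out = η·P_in = 0.902 × 167479 = 151066 W
= 151066/746 = 203 HP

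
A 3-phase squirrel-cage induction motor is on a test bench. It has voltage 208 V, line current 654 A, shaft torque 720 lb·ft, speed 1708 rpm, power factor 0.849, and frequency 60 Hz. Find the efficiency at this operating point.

τ = 720 lb·ft × 1.356 = 976.3 N·m
ω = 2π × 1708/60 = 178.9 rad/s; P_out = τω = 976.3 × 178.9 = 174660 W
P_in = √3·V_L·I_L·cosφ = 1.732 × 208 × 654 × 0.849 = 200031 W
η = P_out / P_in = 174660 / 200031 = 0.873 = 87.3%

87.3 %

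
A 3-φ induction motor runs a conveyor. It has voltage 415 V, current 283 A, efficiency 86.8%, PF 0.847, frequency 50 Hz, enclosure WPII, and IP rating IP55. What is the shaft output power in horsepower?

P_in = √3·V·I·cosφ = 1.732 × 415 × 283 × 0.847 = 172292 W
P_out = η·P_in = 0.868 × 172292 = 149549 W
= 149549/746 = 200 HP

200 HP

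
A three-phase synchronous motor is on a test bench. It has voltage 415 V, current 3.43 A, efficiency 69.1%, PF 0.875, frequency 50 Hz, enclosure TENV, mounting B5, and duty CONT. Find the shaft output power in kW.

P_in = √3·V·I·cosφ = 1.732 × 415 × 3.43 × 0.875 = 2157 W
P_out = η·P_in = 0.691 × 2157 = 1490 W

1.49 kW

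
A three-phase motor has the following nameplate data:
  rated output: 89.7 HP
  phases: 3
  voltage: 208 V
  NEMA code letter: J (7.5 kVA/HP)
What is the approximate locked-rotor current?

1870 A

S_LR = 7.5 × 89.7 = 672.75 kVA
I_LR = S_LR/(√3·V_L) = 672750/(1.732×208) = 1870 A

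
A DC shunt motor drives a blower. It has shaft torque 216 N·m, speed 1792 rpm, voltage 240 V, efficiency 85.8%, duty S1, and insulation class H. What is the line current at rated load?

ω = 2π×1792/60 = 187.7 rad/s; P_out = τω = 216 × 187.7 = 40543 W
P_in = P_out / η = 40543 / 0.858 = 47253 W
I = P_in / V = 47253 / 240 = 197 A

197 A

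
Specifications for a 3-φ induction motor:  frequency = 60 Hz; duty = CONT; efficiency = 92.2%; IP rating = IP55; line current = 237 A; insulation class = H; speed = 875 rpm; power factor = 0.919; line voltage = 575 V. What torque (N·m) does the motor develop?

P_in = √3·V·I·cosφ = 1.732 × 575 × 237 × 0.919 = 216910 W
P_out = η·P_in = 0.922 × 216910 = 199991 W
n = 875 rpm
ω = 2π×875/60 = 91.63 rad/s
τ = P_out/ω = 199991/91.63 = 2180 N·m

2180 N·m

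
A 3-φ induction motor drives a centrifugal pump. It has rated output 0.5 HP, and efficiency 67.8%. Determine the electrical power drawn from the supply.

P_out = 0.5 × 746 = 373 W
P_in = P_out/η = 373/0.678 = 550 W = 0.55 kW

0.55 kW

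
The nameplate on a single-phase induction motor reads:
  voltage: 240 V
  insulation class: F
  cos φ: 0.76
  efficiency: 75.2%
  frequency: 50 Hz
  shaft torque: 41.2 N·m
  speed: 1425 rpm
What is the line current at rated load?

ω = 2π×1425/60 = 149.2 rad/s; P_out = τω = 41.2 × 149.2 = 6147 W
P_in = P_out / η = 6147 / 0.752 = 8174 W
I = P_in / (V·cosφ) = 8174 / (240 × 0.76) = 44.8 A

44.8 A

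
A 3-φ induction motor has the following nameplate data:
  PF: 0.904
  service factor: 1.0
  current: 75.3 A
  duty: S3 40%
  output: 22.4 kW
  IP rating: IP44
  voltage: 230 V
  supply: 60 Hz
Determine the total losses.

P_in = √3·V·I·cosφ = 1.732×230×75.3×0.904 = 27117 W
P_out = 22400 W
Losses = P_in − P_out = 27117 − 22400 = 4717 W

4720 W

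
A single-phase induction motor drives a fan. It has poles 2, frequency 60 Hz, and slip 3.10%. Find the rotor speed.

3488 rpm

n_s = 120f/p = 120×60/2 = 3600 rpm
n = n_s(1 − s) = 3600 × (1 − 0.031) = 3488 rpm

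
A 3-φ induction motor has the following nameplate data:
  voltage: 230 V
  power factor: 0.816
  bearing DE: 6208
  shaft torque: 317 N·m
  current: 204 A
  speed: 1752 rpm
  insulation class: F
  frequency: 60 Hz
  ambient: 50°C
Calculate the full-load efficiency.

87.7 %

ω = 2π × 1752/60 = 183.5 rad/s; P_out = τω = 317 × 183.5 = 58170 W
P_in = √3·V_L·I_L·cosφ = 1.732 × 230 × 204 × 0.816 = 66313 W
η = P_out / P_in = 58170 / 66313 = 0.877 = 87.7%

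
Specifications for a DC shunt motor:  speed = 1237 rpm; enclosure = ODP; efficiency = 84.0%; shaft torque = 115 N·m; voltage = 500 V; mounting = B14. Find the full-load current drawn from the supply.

35.5 A

ω = 2π×1237/60 = 129.5 rad/s; P_out = τω = 115 × 129.5 = 14893 W
P_in = P_out / η = 14893 / 0.840 = 17730 W
I = P_in / V = 17730 / 500 = 35.5 A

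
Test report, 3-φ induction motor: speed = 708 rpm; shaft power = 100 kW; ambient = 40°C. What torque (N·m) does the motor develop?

1350 N·m

ω = 2π × 708/60 = 74.14 rad/s
τ = P/ω = 100000/74.14 = 1350 N·m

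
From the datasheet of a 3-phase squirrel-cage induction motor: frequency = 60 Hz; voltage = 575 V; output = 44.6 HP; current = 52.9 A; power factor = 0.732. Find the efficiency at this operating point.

86.3 %

P_out = 44.6 × 746 = 33272 W
P_in = √3·V_L·I_L·cosφ = 1.732 × 575 × 52.9 × 0.732 = 38564 W
η = P_out / P_in = 33272 / 38564 = 0.863 = 86.3%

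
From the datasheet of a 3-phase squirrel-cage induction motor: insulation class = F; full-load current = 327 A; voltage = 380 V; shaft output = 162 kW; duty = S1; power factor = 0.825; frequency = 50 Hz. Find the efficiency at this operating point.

91.2 %

P_out = 162 kW = 162000 W
P_in = √3·V_L·I_L·cosφ = 1.732 × 380 × 327 × 0.825 = 177555 W
η = P_out / P_in = 162000 / 177555 = 0.912 = 91.2%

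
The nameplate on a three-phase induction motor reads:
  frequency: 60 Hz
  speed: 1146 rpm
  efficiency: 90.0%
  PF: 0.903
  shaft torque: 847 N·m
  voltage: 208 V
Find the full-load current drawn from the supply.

ω = 2π×1146/60 = 120 rad/s; P_out = τω = 847 × 120 = 101640 W
P_in = P_out / η = 101640 / 0.900 = 112933 W
I_L = P_in / (√3·V_L·cosφ) = 112933 / (1.732 × 208 × 0.903) = 347 A

347 A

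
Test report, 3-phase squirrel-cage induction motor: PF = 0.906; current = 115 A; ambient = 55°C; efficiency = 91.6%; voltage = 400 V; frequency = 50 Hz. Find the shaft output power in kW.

P_in = √3·V·I·cosφ = 1.732 × 400 × 115 × 0.906 = 72183 W
P_out = η·P_in = 0.916 × 72183 = 66120 W

66.1 kW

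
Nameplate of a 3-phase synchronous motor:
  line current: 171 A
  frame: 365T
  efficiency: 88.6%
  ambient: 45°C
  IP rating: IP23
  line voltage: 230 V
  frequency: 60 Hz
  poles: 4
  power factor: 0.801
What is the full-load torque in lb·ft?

P_in = √3·V·I·cosφ = 1.732 × 230 × 171 × 0.801 = 54564 W
P_out = η·P_in = 0.886 × 54564 = 48344 W
n = n_s = 120×60/4 = 1800 rpm (synchronous)
ω = 2π×1800/60 = 188.5 rad/s
τ = P_out/ω = 48344/188.5 = 256.5 N·m
In lb·ft: 256.5/1.356 = 189 lb·ft

189 lb·ft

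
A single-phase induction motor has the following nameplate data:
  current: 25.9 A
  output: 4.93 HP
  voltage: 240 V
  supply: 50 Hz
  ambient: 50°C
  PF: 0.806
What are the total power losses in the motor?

P_in = V·I·cosφ = 240×25.9×0.806 = 5010 W
P_out = 4.93×746 = 3678 W
Losses = P_in − P_out = 5010 − 3678 = 1332 W

1330 W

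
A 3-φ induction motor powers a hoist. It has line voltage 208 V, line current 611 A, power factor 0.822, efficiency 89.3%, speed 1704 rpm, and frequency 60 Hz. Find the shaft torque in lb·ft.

P_in = √3·V·I·cosφ = 1.732 × 208 × 611 × 0.822 = 180936 W
P_out = η·P_in = 0.893 × 180936 = 161576 W
n = 1704 rpm
ω = 2π×1704/60 = 178.4 rad/s
τ = P_out/ω = 161576/178.4 = 905.7 N·m
In lb·ft: 905.7/1.356 = 668 lb·ft

668 lb·ft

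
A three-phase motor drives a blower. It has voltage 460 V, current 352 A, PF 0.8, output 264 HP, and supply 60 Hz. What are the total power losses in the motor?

27.4 kW

P_in = √3·V·I·cosφ = 1.732×460×352×0.8 = 224356 W
P_out = 264×746 = 196944 W
Losses = P_in − P_out = 224356 − 196944 = 27412 W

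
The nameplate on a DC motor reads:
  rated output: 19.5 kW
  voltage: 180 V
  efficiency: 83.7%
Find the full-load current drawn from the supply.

P_out = 19.5 kW = 19500 W
P_in = P_out / η = 19500 / 0.837 = 23297 W
I = P_in / V = 23297 / 180 = 129 A

129 A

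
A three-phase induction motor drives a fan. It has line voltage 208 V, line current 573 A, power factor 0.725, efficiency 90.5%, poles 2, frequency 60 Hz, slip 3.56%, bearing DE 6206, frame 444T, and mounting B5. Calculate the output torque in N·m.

P_in = √3·V·I·cosφ = 1.732 × 208 × 573 × 0.725 = 149659 W
P_out = η·P_in = 0.905 × 149659 = 135441 W
n_s = 120×60/2 = 3600 rpm; n = 3600×(1−0.0356) = 3472 rpm
ω = 2π×3472/60 = 363.6 rad/s
τ = P_out/ω = 135441/363.6 = 373 N·m

373 N·m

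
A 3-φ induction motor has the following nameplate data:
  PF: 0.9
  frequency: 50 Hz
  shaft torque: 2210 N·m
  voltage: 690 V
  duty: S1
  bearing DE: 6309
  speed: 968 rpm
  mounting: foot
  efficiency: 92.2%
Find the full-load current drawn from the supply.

ω = 2π×968/60 = 101.4 rad/s; P_out = τω = 2210 × 101.4 = 224094 W
P_in = P_out / η = 224094 / 0.922 = 243052 W
I_L = P_in / (√3·V_L·cosφ) = 243052 / (1.732 × 690 × 0.9) = 226 A

226 A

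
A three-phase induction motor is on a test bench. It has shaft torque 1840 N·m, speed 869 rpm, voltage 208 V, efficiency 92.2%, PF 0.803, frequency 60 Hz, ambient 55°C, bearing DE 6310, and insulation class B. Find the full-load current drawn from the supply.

ω = 2π×869/60 = 91 rad/s; P_out = τω = 1840 × 91 = 167440 W
P_in = P_out / η = 167440 / 0.922 = 181605 W
I_L = P_in / (√3·V_L·cosφ) = 181605 / (1.732 × 208 × 0.803) = 628 A

628 A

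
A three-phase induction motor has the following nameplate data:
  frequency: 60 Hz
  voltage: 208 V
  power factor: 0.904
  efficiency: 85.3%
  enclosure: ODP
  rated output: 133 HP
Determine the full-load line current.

357 A

P_out = 133 × 746 = 99218 W
P_in = P_out / η = 99218 / 0.853 = 116317 W
I_L = P_in / (√3·V_L·cosφ) = 116317 / (1.732 × 208 × 0.904) = 357 A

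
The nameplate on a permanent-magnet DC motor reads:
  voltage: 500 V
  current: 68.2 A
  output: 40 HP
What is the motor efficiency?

P_out = 40 × 746 = 29840 W
P_in = V·I = 500 × 68.2 = 34100 W
η = P_out / P_in = 29840 / 34100 = 0.875 = 87.5%

87.5 %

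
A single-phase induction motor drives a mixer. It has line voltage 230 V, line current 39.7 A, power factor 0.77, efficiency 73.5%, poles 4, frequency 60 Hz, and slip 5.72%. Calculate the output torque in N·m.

P_in = V·I·cosφ = 230 × 39.7 × 0.77 = 7031 W
P_out = η·P_in = 0.735 × 7031 = 5168 W
n_s = 120×60/4 = 1800 rpm; n = 1800×(1−0.0572) = 1697 rpm
ω = 2π×1697/60 = 177.7 rad/s
τ = P_out/ω = 5168/177.7 = 29.1 N·m

29.1 N·m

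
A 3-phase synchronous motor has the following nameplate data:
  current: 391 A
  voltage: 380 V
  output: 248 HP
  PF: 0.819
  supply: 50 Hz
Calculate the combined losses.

25.8 kW

P_in = √3·V·I·cosφ = 1.732×380×391×0.819 = 210762 W
P_out = 248×746 = 185008 W
Losses = P_in − P_out = 210762 − 185008 = 25754 W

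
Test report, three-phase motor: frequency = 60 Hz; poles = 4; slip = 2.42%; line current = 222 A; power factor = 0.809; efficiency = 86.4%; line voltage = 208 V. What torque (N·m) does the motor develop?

304 N·m

P_in = √3·V·I·cosφ = 1.732 × 208 × 222 × 0.809 = 64701 W
P_out = η·P_in = 0.864 × 64701 = 55902 W
n_s = 120×60/4 = 1800 rpm; n = 1800×(1−0.0242) = 1756 rpm
ω = 2π×1756/60 = 183.9 rad/s
τ = P_out/ω = 55902/183.9 = 304 N·m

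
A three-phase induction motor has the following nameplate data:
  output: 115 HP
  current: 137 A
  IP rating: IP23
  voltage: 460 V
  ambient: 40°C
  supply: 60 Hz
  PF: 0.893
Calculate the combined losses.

11.7 kW

P_in = √3·V·I·cosφ = 1.732×460×137×0.893 = 97472 W
P_out = 115×746 = 85790 W
Losses = P_in − P_out = 97472 − 85790 = 11682 W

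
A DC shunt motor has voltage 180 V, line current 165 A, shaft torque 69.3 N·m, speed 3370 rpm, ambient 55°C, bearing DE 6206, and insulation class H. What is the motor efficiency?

82.3 %

ω = 2π × 3370/60 = 352.9 rad/s; P_out = τω = 69.3 × 352.9 = 24456 W
P_in = V·I = 180 × 165 = 29700 W
η = P_out / P_in = 24456 / 29700 = 0.823 = 82.3%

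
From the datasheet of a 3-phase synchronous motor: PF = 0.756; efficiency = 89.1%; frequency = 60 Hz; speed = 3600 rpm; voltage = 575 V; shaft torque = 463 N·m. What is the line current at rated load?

260 A

ω = 2π×3600/60 = 377 rad/s; P_out = τω = 463 × 377 = 174551 W
P_in = P_out / η = 174551 / 0.891 = 195905 W
I_L = P_in / (√3·V_L·cosφ) = 195905 / (1.732 × 575 × 0.756) = 260 A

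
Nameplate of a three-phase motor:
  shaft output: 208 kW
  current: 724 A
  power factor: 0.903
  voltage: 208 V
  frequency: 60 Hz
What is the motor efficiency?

88.3 %

P_out = 208 kW = 208000 W
P_in = √3·V_L·I_L·cosφ = 1.732 × 208 × 724 × 0.903 = 235525 W
η = P_out / P_in = 208000 / 235525 = 0.883 = 88.3%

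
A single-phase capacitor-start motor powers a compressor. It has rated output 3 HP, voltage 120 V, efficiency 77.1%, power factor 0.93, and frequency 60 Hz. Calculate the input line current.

26 A

P_out = 3 × 746 = 2238 W
P_in = P_out / η = 2238 / 0.771 = 2903 W
I = P_in / (V·cosφ) = 2903 / (120 × 0.93) = 26 A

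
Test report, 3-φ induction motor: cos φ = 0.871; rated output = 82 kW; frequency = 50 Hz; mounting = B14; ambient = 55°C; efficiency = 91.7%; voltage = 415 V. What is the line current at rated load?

P_out = 82 kW = 82000 W
P_in = P_out / η = 82000 / 0.917 = 89422 W
I_L = P_in / (√3·V_L·cosφ) = 89422 / (1.732 × 415 × 0.871) = 143 A

143 A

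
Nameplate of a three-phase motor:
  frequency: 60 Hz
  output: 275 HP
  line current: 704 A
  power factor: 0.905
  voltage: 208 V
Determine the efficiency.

89.4 %

P_out = 275 × 746 = 205150 W
P_in = √3·V_L·I_L·cosφ = 1.732 × 208 × 704 × 0.905 = 229526 W
η = P_out / P_in = 205150 / 229526 = 0.894 = 89.4%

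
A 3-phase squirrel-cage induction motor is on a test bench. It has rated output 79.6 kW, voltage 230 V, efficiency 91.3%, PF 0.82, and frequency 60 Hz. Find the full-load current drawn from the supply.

P_out = 79.6 kW = 79600 W
P_in = P_out / η = 79600 / 0.913 = 87185 W
I_L = P_in / (√3·V_L·cosφ) = 87185 / (1.732 × 230 × 0.82) = 267 A

267 A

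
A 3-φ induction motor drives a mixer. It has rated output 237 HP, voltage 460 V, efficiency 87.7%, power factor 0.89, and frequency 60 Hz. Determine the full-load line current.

P_out = 237 × 746 = 176802 W
P_in = P_out / η = 176802 / 0.877 = 201599 W
I_L = P_in / (√3·V_L·cosφ) = 201599 / (1.732 × 460 × 0.89) = 284 A

284 A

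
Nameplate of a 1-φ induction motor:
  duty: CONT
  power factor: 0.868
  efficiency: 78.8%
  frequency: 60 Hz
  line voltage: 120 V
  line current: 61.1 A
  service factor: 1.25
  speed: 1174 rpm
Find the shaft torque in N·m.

40.8 N·m

P_in = V·I·cosφ = 120 × 61.1 × 0.868 = 6364 W
P_out = η·P_in = 0.788 × 6364 = 5015 W
n = 1174 rpm
ω = 2π×1174/60 = 122.9 rad/s
τ = P_out/ω = 5015/122.9 = 40.8 N·m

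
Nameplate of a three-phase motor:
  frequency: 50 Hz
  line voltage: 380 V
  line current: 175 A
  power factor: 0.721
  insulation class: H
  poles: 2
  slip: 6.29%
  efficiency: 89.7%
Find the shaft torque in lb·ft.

187 lb·ft

P_in = √3·V·I·cosφ = 1.732 × 380 × 175 × 0.721 = 83043 W
P_out = η·P_in = 0.897 × 83043 = 74490 W
n_s = 120×50/2 = 3000 rpm; n = 3000×(1−0.0629) = 2811 rpm
ω = 2π×2811/60 = 294.4 rad/s
τ = P_out/ω = 74490/294.4 = 253 N·m
In lb·ft: 253/1.356 = 187 lb·ft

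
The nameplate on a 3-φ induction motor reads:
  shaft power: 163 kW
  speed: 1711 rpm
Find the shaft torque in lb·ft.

ω = 2π × 1711/60 = 179.2 rad/s
τ = P/ω = 163000/179.2 = 909.6 N·m
In lb·ft: 909.6/1.356 = 671 lb·ft

671 lb·ft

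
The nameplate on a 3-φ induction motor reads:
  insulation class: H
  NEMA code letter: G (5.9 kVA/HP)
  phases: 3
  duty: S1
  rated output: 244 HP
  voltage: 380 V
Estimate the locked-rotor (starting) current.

2190 A

S_LR = 5.9 × 244 = 1439.6 kVA
I_LR = S_LR/(√3·V_L) = 1439600/(1.732×380) = 2190 A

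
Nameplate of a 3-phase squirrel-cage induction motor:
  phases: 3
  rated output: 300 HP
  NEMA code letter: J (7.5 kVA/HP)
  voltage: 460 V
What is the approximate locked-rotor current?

S_LR = 7.5 × 300 = 2250 kVA
I_LR = S_LR/(√3·V_L) = 2250000/(1.732×460) = 2820 A

2820 A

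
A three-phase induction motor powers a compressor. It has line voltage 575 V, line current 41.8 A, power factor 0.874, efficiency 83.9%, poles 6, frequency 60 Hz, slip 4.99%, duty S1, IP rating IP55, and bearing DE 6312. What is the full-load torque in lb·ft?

189 lb·ft

P_in = √3·V·I·cosφ = 1.732 × 575 × 41.8 × 0.874 = 36383 W
P_out = η·P_in = 0.839 × 36383 = 30525 W
n_s = 120×60/6 = 1200 rpm; n = 1200×(1−0.0499) = 1140 rpm
ω = 2π×1140/60 = 119.4 rad/s
τ = P_out/ω = 30525/119.4 = 255.7 N·m
In lb·ft: 255.7/1.356 = 189 lb·ft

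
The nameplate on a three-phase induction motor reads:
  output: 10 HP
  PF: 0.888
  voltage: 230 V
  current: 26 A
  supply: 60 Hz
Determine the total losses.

P_in = √3·V·I·cosφ = 1.732×230×26×0.888 = 9197 W
P_out = 10×746 = 7460 W
Losses = P_in − P_out = 9197 − 7460 = 1737 W

1740 W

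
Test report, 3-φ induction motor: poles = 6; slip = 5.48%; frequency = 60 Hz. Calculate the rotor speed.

n_s = 120f/p = 120×60/6 = 1200 rpm
n = n_s(1 − s) = 1200 × (1 − 0.0548) = 1134 rpm

1134 rpm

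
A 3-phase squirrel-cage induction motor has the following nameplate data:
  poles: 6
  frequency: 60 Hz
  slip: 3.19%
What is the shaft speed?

1162 rpm

n_s = 120f/p = 120×60/6 = 1200 rpm
n = n_s(1 − s) = 1200 × (1 − 0.0319) = 1162 rpm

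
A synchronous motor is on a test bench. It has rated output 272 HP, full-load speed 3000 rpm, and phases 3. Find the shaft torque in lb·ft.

476 lb·ft

P_out = 272 × 746 = 202912 W
ω = 2π × 3000/60 = 314.2 rad/s
τ = P_out/ω = 202912/314.2 = 645.8 N·m
In lb·ft: 645.8/1.356 = 476 lb·ft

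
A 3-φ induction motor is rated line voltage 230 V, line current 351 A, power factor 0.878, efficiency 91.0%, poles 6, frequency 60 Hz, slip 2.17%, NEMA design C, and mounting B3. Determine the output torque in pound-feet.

670 lb·ft

P_in = √3·V·I·cosφ = 1.732 × 230 × 351 × 0.878 = 122766 W
P_out = η·P_in = 0.91 × 122766 = 111717 W
n_s = 120×60/6 = 1200 rpm; n = 1200×(1−0.0217) = 1174 rpm
ω = 2π×1174/60 = 122.9 rad/s
τ = P_out/ω = 111717/122.9 = 909 N·m
In lb·ft: 909/1.356 = 670 lb·ft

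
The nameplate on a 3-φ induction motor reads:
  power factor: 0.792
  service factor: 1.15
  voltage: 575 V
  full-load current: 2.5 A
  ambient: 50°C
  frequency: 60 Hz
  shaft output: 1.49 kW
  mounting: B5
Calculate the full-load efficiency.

P_out = 1.49 kW = 1490 W
P_in = √3·V_L·I_L·cosφ = 1.732 × 575 × 2.5 × 0.792 = 1972 W
η = P_out / P_in = 1490 / 1972 = 0.756 = 75.6%

75.6 %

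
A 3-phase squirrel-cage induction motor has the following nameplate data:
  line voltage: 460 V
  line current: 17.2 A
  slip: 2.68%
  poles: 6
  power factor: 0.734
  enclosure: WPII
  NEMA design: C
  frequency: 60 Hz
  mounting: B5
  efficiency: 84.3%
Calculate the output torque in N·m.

P_in = √3·V·I·cosφ = 1.732 × 460 × 17.2 × 0.734 = 10058 W
P_out = η·P_in = 0.843 × 10058 = 8479 W
n_s = 120×60/6 = 1200 rpm; n = 1200×(1−0.0268) = 1168 rpm
ω = 2π×1168/60 = 122.3 rad/s
τ = P_out/ω = 8479/122.3 = 69.3 N·m

69.3 N·m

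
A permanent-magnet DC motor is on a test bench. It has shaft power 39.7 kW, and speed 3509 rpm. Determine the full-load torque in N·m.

ω = 2π × 3509/60 = 367.5 rad/s
τ = P/ω = 39700/367.5 = 108 N·m

108 N·m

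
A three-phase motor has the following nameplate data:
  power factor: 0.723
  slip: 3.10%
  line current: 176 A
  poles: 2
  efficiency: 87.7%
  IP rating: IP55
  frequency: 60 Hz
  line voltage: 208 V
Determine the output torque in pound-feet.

81.2 lb·ft

P_in = √3·V·I·cosφ = 1.732 × 208 × 176 × 0.723 = 45842 W
P_out = η·P_in = 0.877 × 45842 = 40203 W
n_s = 120×60/2 = 3600 rpm; n = 3600×(1−0.031) = 3488 rpm
ω = 2π×3488/60 = 365.3 rad/s
τ = P_out/ω = 40203/365.3 = 110.1 N·m
In lb·ft: 110.1/1.356 = 81.2 lb·ft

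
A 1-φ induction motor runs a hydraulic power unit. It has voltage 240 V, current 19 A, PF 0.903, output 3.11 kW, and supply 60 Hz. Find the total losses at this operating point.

1.01 kW

P_in = V·I·cosφ = 240×19×0.903 = 4118 W
P_out = 3110 W
Losses = P_in − P_out = 4118 − 3110 = 1008 W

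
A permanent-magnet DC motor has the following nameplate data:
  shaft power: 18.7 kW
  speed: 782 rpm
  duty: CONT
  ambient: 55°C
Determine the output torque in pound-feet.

168 lb·ft

ω = 2π × 782/60 = 81.89 rad/s
τ = P/ω = 18700/81.89 = 228.4 N·m
In lb·ft: 228.4/1.356 = 168 lb·ft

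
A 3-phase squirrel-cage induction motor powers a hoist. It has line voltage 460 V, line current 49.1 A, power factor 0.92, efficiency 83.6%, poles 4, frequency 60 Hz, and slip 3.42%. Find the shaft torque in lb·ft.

122 lb·ft

P_in = √3·V·I·cosφ = 1.732 × 460 × 49.1 × 0.92 = 35989 W
P_out = η·P_in = 0.836 × 35989 = 30087 W
n_s = 120×60/4 = 1800 rpm; n = 1800×(1−0.0342) = 1738 rpm
ω = 2π×1738/60 = 182 rad/s
τ = P_out/ω = 30087/182 = 165.3 N·m
In lb·ft: 165.3/1.356 = 122 lb·ft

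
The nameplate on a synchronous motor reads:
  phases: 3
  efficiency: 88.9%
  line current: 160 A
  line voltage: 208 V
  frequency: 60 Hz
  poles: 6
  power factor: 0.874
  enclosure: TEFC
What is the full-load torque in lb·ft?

P_in = √3·V·I·cosφ = 1.732 × 208 × 160 × 0.874 = 50378 W
P_out = η·P_in = 0.889 × 50378 = 44786 W
n = n_s = 120×60/6 = 1200 rpm (synchronous)
ω = 2π×1200/60 = 125.7 rad/s
τ = P_out/ω = 44786/125.7 = 356.3 N·m
In lb·ft: 356.3/1.356 = 263 lb·ft

263 lb·ft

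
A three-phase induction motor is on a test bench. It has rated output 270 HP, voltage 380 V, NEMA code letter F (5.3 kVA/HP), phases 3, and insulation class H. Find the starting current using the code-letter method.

2170 A

S_LR = 5.3 × 270 = 1431 kVA
I_LR = S_LR/(√3·V_L) = 1431000/(1.732×380) = 2170 A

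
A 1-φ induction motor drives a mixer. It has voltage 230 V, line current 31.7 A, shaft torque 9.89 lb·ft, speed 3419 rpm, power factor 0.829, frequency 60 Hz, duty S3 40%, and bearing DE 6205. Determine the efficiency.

79.4 %

τ = 9.89 lb·ft × 1.356 = 13.41 N·m
ω = 2π × 3419/60 = 358 rad/s; P_out = τω = 13.41 × 358 = 4801 W
P_in = V·I·cosφ = 230 × 31.7 × 0.829 = 6044 W
η = P_out / P_in = 4801 / 6044 = 0.794 = 79.4%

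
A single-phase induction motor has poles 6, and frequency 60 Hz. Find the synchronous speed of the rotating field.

n_s = 120f/p = 120×60/6 = 1200 rpm

1200 rpm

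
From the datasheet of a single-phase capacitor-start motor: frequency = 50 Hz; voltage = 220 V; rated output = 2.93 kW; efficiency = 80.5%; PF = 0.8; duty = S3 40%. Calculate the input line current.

P_out = 2.93 kW = 2930 W
P_in = P_out / η = 2930 / 0.805 = 3640 W
I = P_in / (V·cosφ) = 3640 / (220 × 0.8) = 20.7 A

20.7 A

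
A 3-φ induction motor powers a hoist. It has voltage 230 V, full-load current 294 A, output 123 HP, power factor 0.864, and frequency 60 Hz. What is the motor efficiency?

P_out = 123 × 746 = 91758 W
P_in = √3·V_L·I_L·cosφ = 1.732 × 230 × 294 × 0.864 = 101190 W
η = P_out / P_in = 91758 / 101190 = 0.907 = 90.7%

90.7 %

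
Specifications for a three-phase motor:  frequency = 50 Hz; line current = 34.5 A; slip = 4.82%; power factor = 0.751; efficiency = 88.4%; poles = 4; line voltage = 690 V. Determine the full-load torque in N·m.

183 N·m

P_in = √3·V·I·cosφ = 1.732 × 690 × 34.5 × 0.751 = 30964 W
P_out = η·P_in = 0.884 × 30964 = 27372 W
n_s = 120×50/4 = 1500 rpm; n = 1500×(1−0.0482) = 1428 rpm
ω = 2π×1428/60 = 149.5 rad/s
τ = P_out/ω = 27372/149.5 = 183 N·m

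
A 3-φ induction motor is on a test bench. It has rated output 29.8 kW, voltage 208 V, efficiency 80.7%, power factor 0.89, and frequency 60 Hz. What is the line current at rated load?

P_out = 29.8 kW = 29800 W
P_in = P_out / η = 29800 / 0.807 = 36927 W
I_L = P_in / (√3·V_L·cosφ) = 36927 / (1.732 × 208 × 0.89) = 115 A

115 A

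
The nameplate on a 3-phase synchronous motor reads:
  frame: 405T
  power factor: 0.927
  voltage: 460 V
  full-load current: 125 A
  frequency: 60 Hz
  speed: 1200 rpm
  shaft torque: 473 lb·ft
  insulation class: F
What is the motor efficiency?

87.3 %

τ = 473 lb·ft × 1.356 = 641.4 N·m
ω = 2π × 1200/60 = 125.7 rad/s; P_out = τω = 641.4 × 125.7 = 80624 W
P_in = √3·V_L·I_L·cosφ = 1.732 × 460 × 125 × 0.927 = 92320 W
η = P_out / P_in = 80624 / 92320 = 0.873 = 87.3%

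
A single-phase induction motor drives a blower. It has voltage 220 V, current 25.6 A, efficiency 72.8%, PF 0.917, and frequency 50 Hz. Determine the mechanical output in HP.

5.04 HP

P_in = V·I·cosφ = 220 × 25.6 × 0.917 = 5165 W
P_out = η·P_in = 0.728 × 5165 = 3760 W
= 3760/746 = 5.04 HP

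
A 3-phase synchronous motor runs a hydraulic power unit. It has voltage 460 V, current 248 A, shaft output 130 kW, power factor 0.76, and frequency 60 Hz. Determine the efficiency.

86.6 %

P_out = 130 kW = 130000 W
P_in = √3·V_L·I_L·cosφ = 1.732 × 460 × 248 × 0.76 = 150166 W
η = P_out / P_in = 130000 / 150166 = 0.866 = 86.6%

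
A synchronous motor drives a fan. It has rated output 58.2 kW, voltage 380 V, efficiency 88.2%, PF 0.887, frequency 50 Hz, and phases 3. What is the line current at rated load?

P_out = 58.2 kW = 58200 W
P_in = P_out / η = 58200 / 0.882 = 65986 W
I_L = P_in / (√3·V_L·cosφ) = 65986 / (1.732 × 380 × 0.887) = 113 A

113 A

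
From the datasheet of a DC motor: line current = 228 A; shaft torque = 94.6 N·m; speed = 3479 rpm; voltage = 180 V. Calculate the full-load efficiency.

84.0 %

ω = 2π × 3479/60 = 364.3 rad/s; P_out = τω = 94.6 × 364.3 = 34463 W
P_in = V·I = 180 × 228 = 41040 W
η = P_out / P_in = 34463 / 41040 = 0.840 = 84.0%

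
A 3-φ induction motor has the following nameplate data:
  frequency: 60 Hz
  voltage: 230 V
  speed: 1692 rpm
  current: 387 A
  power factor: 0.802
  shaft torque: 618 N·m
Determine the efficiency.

ω = 2π × 1692/60 = 177.2 rad/s; P_out = τω = 618 × 177.2 = 109510 W
P_in = √3·V_L·I_L·cosφ = 1.732 × 230 × 387 × 0.802 = 123641 W
η = P_out / P_in = 109510 / 123641 = 0.886 = 88.6%

88.6 %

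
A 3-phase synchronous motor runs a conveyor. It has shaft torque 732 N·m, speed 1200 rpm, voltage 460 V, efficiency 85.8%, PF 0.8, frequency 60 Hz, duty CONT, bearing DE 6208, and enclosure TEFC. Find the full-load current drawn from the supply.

168 A

ω = 2π×1200/60 = 125.7 rad/s; P_out = τω = 732 × 125.7 = 92012 W
P_in = P_out / η = 92012 / 0.858 = 107240 W
I_L = P_in / (√3·V_L·cosφ) = 107240 / (1.732 × 460 × 0.8) = 168 A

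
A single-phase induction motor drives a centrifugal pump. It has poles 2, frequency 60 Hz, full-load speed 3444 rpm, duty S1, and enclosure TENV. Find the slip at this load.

4.3 %

n_s = 120f/p = 120×60/2 = 3600 rpm
s = (n_s − n)/n_s = (3600 − 3444)/3600 = 0.0433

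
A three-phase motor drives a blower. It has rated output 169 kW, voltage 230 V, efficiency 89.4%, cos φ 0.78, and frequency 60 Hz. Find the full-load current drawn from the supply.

P_out = 169 kW = 169000 W
P_in = P_out / η = 169000 / 0.894 = 189038 W
I_L = P_in / (√3·V_L·cosφ) = 189038 / (1.732 × 230 × 0.78) = 608 A

608 A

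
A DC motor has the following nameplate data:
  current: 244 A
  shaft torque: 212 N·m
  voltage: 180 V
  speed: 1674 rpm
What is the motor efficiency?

ω = 2π × 1674/60 = 175.3 rad/s; P_out = τω = 212 × 175.3 = 37164 W
P_in = V·I = 180 × 244 = 43920 W
η = P_out / P_in = 37164 / 43920 = 0.846 = 84.6%

84.6 %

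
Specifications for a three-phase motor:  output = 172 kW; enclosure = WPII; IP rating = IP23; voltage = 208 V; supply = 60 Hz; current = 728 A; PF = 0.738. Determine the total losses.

21.6 kW

P_in = √3·V·I·cosφ = 1.732×208×728×0.738 = 193553 W
P_out = 172000 W
Losses = P_in − P_out = 193553 − 172000 = 21553 W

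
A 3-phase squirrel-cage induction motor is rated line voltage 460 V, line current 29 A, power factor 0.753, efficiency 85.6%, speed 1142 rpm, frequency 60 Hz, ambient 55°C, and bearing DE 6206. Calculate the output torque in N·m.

P_in = √3·V·I·cosφ = 1.732 × 460 × 29 × 0.753 = 17398 W
P_out = η·P_in = 0.856 × 17398 = 14893 W
n = 1142 rpm
ω = 2π×1142/60 = 119.6 rad/s
τ = P_out/ω = 14893/119.6 = 125 N·m

125 N·m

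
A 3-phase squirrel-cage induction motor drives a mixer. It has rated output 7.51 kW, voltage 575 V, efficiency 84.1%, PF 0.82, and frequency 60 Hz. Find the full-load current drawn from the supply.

P_out = 7.51 kW = 7510 W
P_in = P_out / η = 7510 / 0.841 = 8930 W
I_L = P_in / (√3·V_L·cosφ) = 8930 / (1.732 × 575 × 0.82) = 10.9 A

10.9 A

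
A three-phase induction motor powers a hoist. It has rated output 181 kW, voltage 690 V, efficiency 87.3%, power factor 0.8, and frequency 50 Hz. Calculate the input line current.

217 A

P_out = 181 kW = 181000 W
P_in = P_out / η = 181000 / 0.873 = 207331 W
I_L = P_in / (√3·V_L·cosφ) = 207331 / (1.732 × 690 × 0.8) = 217 A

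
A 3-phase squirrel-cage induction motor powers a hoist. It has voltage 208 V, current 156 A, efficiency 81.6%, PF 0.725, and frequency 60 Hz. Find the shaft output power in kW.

P_in = √3·V·I·cosφ = 1.732 × 208 × 156 × 0.725 = 40745 W
P_out = η·P_in = 0.816 × 40745 = 33248 W

33.2 kW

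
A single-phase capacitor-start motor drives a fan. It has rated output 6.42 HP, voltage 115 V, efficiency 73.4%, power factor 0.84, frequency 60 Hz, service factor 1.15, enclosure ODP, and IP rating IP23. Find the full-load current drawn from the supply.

67.5 A

P_out = 6.42 × 746 = 4789 W
P_in = P_out / η = 4789 / 0.734 = 6525 W
I = P_in / (V·cosφ) = 6525 / (115 × 0.84) = 67.5 A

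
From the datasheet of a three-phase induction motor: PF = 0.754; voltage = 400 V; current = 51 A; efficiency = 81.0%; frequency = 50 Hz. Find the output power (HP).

P_in = √3·V·I·cosφ = 1.732 × 400 × 51 × 0.754 = 26641 W
P_out = η·P_in = 0.81 × 26641 = 21579 W
= 21579/746 = 28.9 HP

28.9 HP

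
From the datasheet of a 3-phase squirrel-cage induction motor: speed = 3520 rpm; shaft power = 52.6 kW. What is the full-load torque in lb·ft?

ω = 2π × 3520/60 = 368.6 rad/s
τ = P/ω = 52600/368.6 = 142.7 N·m
In lb·ft: 142.7/1.356 = 105 lb·ft

105 lb·ft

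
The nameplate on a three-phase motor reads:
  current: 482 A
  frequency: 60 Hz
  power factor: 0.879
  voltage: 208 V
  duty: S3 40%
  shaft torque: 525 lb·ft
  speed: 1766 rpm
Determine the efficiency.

τ = 525 lb·ft × 1.356 = 711.9 N·m
ω = 2π × 1766/60 = 184.9 rad/s; P_out = τω = 711.9 × 184.9 = 131630 W
P_in = √3·V_L·I_L·cosφ = 1.732 × 208 × 482 × 0.879 = 152633 W
η = P_out / P_in = 131630 / 152633 = 0.862 = 86.2%

86.2 %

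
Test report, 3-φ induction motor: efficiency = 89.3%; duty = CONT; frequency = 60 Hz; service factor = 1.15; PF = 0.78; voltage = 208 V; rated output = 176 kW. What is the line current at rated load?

701 A

P_out = 176 kW = 176000 W
P_in = P_out / η = 176000 / 0.893 = 197088 W
I_L = P_in / (√3·V_L·cosφ) = 197088 / (1.732 × 208 × 0.78) = 701 A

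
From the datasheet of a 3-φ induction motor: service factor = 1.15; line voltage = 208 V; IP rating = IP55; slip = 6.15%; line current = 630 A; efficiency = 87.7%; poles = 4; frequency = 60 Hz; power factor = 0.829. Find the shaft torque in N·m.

933 N·m

P_in = √3·V·I·cosφ = 1.732 × 208 × 630 × 0.829 = 188151 W
P_out = η·P_in = 0.877 × 188151 = 165008 W
n_s = 120×60/4 = 1800 rpm; n = 1800×(1−0.0615) = 1689 rpm
ω = 2π×1689/60 = 176.9 rad/s
τ = P_out/ω = 165008/176.9 = 933 N·m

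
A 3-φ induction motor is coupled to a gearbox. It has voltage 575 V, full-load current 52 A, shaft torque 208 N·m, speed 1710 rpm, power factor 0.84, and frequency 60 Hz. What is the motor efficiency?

85.6 %

ω = 2π × 1710/60 = 179.1 rad/s; P_out = τω = 208 × 179.1 = 37253 W
P_in = √3·V_L·I_L·cosφ = 1.732 × 575 × 52 × 0.84 = 43501 W
η = P_out / P_in = 37253 / 43501 = 0.856 = 85.6%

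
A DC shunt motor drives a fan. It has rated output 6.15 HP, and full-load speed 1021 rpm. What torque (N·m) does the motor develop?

P_out = 6.15 × 746 = 4588 W
ω = 2π × 1021/60 = 106.9 rad/s
τ = P_out/ω = 4588/106.9 = 42.9 N·m

42.9 N·m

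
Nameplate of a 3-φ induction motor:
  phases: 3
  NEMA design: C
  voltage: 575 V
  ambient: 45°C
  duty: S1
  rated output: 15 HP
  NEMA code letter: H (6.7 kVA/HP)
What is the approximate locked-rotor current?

101 A

S_LR = 6.7 × 15 = 100.5 kVA
I_LR = S_LR/(√3·V_L) = 100500/(1.732×575) = 101 A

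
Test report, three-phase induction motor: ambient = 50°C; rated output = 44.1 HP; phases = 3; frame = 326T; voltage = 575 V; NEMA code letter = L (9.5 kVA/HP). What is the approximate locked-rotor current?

S_LR = 9.5 × 44.1 = 418.95 kVA
I_LR = S_LR/(√3·V_L) = 418950/(1.732×575) = 421 A

421 A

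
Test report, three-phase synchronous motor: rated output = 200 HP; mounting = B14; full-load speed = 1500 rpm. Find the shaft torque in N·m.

P_out = 200 × 746 = 149200 W
ω = 2π × 1500/60 = 157.1 rad/s
τ = P_out/ω = 149200/157.1 = 950 N·m

950 N·m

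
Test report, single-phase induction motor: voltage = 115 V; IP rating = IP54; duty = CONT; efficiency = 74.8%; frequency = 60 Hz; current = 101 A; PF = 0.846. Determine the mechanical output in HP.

P_in = V·I·cosφ = 115 × 101 × 0.846 = 9826 W
P_out = η·P_in = 0.748 × 9826 = 7350 W
= 7350/746 = 9.85 HP

9.85 HP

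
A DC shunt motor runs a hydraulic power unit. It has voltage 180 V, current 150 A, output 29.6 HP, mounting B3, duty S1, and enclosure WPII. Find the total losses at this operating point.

4.92 kW

P_in = V·I = 180×150 = 27000 W
P_out = 29.6×746 = 22082 W
Losses = P_in − P_out = 27000 − 22082 = 4918 W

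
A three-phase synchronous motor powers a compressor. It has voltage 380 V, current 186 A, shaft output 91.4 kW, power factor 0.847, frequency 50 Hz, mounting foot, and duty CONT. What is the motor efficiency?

88.1 %

P_out = 91.4 kW = 91400 W
P_in = √3·V_L·I_L·cosφ = 1.732 × 380 × 186 × 0.847 = 103688 W
η = P_out / P_in = 91400 / 103688 = 0.881 = 88.1%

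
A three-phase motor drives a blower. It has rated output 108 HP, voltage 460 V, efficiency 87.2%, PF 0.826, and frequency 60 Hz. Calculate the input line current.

P_out = 108 × 746 = 80568 W
P_in = P_out / η = 80568 / 0.872 = 92394 W
I_L = P_in / (√3·V_L·cosφ) = 92394 / (1.732 × 460 × 0.826) = 140 A

140 A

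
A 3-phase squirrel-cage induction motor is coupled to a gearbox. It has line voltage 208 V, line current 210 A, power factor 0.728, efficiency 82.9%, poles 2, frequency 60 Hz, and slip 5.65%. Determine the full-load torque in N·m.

P_in = √3·V·I·cosφ = 1.732 × 208 × 210 × 0.728 = 55076 W
P_out = η·P_in = 0.829 × 55076 = 45658 W
n_s = 120×60/2 = 3600 rpm; n = 3600×(1−0.0565) = 3397 rpm
ω = 2π×3397/60 = 355.7 rad/s
τ = P_out/ω = 45658/355.7 = 128 N·m

128 N·m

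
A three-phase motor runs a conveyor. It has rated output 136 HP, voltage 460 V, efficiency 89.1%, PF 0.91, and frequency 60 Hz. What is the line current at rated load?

157 A

P_out = 136 × 746 = 101456 W
P_in = P_out / η = 101456 / 0.891 = 113868 W
I_L = P_in / (√3·V_L·cosφ) = 113868 / (1.732 × 460 × 0.91) = 157 A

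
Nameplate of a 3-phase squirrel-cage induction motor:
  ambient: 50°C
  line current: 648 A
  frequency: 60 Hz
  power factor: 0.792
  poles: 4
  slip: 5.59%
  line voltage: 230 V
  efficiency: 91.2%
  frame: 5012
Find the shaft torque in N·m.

P_in = √3·V·I·cosφ = 1.732 × 230 × 648 × 0.792 = 204445 W
P_out = η·P_in = 0.912 × 204445 = 186454 W
n_s = 120×60/4 = 1800 rpm; n = 1800×(1−0.0559) = 1699 rpm
ω = 2π×1699/60 = 177.9 rad/s
τ = P_out/ω = 186454/177.9 = 1050 N·m

1050 N·m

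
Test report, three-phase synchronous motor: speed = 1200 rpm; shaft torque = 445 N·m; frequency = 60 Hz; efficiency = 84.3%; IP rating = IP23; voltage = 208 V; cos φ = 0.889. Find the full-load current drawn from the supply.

ω = 2π×1200/60 = 125.7 rad/s; P_out = τω = 445 × 125.7 = 55937 W
P_in = P_out / η = 55937 / 0.843 = 66355 W
I_L = P_in / (√3·V_L·cosφ) = 66355 / (1.732 × 208 × 0.889) = 207 A

207 A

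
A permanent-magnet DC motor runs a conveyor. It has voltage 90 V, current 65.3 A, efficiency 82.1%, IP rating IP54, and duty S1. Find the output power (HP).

6.47 HP

P_in = V·I = 90 × 65.3 = 5877 W
P_out = η·P_in = 0.821 × 5877 = 4825 W
= 4825/746 = 6.47 HP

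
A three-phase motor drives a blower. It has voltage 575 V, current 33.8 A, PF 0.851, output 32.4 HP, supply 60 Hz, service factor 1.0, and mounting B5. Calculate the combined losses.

4480 W

P_in = √3·V·I·cosφ = 1.732×575×33.8×0.851 = 28646 W
P_out = 32.4×746 = 24170 W
Losses = P_in − P_out = 28646 − 24170 = 4476 W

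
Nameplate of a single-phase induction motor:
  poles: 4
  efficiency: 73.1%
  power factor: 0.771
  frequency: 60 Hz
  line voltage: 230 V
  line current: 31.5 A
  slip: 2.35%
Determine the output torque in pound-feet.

16.4 lb·ft

P_in = V·I·cosφ = 230 × 31.5 × 0.771 = 5586 W
P_out = η·P_in = 0.731 × 5586 = 4083 W
n_s = 120×60/4 = 1800 rpm; n = 1800×(1−0.0235) = 1758 rpm
ω = 2π×1758/60 = 184.1 rad/s
τ = P_out/ω = 4083/184.1 = 22.18 N·m
In lb·ft: 22.18/1.356 = 16.4 lb·ft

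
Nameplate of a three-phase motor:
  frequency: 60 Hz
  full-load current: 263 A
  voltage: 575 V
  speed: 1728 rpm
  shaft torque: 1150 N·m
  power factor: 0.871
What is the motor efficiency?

91.2 %

ω = 2π × 1728/60 = 181 rad/s; P_out = τω = 1150 × 181 = 208150 W
P_in = √3·V_L·I_L·cosφ = 1.732 × 575 × 263 × 0.871 = 228134 W
η = P_out / P_in = 208150 / 228134 = 0.912 = 91.2%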